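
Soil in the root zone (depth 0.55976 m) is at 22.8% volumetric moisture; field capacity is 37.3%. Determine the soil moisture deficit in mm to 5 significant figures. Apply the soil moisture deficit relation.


Approach: apply the soil moisture deficit relation, SMD = (FC - theta)/100 * depth * 1000.
SMD = (37.3 - 22.8)/100 * 0.55976 * 1000 = 81.165 mm
Therefore the soil moisture deficit = 81.165 mm.


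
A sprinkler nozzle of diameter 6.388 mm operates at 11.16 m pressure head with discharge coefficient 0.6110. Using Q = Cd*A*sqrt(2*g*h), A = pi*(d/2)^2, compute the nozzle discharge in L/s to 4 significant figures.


A = pi*(6.388e-3/2)^2 = 3.20494e-05 m^2
Q = 0.6110 * 3.20494e-05 * sqrt(2*9.81*11.16) * 1000 = 0.2898 L/s
Therefore the nozzle discharge = 0.2898 L/s.


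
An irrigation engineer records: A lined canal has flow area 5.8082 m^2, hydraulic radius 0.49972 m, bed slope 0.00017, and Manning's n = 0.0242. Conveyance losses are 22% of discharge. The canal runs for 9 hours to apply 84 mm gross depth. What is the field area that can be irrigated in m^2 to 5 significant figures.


Approach: apply Manning's equation with a conveyance and depth budget, Q = (1/n)*A*R^(2/3)*S^(1/2); Q_field = Q*(1-loss); Area = Q_field*t/(d/1000).
Step 1 — canal discharge (Manning's equation):
  Q = (1/0.0242) * 5.8082 * 0.49972^(2/3) * 0.00017^(1/2) = 1.970615 m^3/s
Step 2 — delivered flow: Q_field = 1.970615*(1 - 22/100) = 1.537080 m^3/s
Step 3 — volume delivered: V = 1.537080 * 9*3600 = 49801.39 m^3
Step 4 — area served: A = V / (depth/1000) = 49801.39 / 0.084 = 592870 m^2
Therefore the field area that can be irrigated = 592870 m^2.


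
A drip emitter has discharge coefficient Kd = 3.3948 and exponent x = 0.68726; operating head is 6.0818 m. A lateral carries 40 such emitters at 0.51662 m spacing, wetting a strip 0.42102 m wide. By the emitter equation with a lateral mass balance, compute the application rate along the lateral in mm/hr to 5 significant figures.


Approach: apply the emitter equation with a lateral mass balance, q = Kd*h^x; Q = n*q; rate = Q/(n*spacing*width).
Step 1 — single emitter flow (q = Kd*h^x):
  q = 3.3948 * 6.0818^0.68726 = 11.73946 L/hr
Step 2 — total lateral flow: Q = 40 * 11.73946 = 469.5784 L/hr
Step 3 — wetted area: A = 40 * 0.51662 * 0.42102 = 8.700294 m^2
Step 4 — application rate: Q/A = 469.5784/8.700294 = 53.973 mm/hr
Therefore the application rate along the lateral = 53.973 mm/hr.


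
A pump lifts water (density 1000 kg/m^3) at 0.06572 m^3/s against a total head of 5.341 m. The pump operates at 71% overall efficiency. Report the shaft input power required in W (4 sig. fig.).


Approach: apply hydraulic power then efficiency conversion, P = rho*g*Q*H; P_in = P/eta.
Step 1 — hydraulic power (P = rho*g*Q*H):
  P = 1000 * 9.81 * 0.06572 * 5.341 = 3443.41 W
Step 2 — input power: P_in = P/eta = 3443.41 / 0.71 = 4850 W
Therefore the shaft input power required = 4850 W.


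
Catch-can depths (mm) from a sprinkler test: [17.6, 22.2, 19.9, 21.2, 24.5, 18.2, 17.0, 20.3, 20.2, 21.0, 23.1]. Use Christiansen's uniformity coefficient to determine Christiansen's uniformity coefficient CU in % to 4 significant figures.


Approach: apply Christiansen's uniformity coefficient, CU = (1 - mean_abs_deviation/mean)*100.
mean = 20.4727 mm
mean |d_i - mean| = 1.75207 mm
CU = (1 - 1.75207/20.4727)*100 = 91.44 %
Therefore Christiansen's uniformity coefficient CU = 91.44 %.


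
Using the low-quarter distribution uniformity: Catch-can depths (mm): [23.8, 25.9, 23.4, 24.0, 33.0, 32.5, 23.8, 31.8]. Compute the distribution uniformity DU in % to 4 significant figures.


Approach: apply the low-quarter distribution uniformity, DU = (mean of lowest quarter of readings / overall mean)*100.
sorted lowest 2 of 8: [23.4, 23.8] -> mean = 23.6000 mm
overall mean = 27.2750 mm
DU = (23.6000/27.2750)*100 = 86.53 %
Therefore the distribution uniformity DU = 86.53 %.


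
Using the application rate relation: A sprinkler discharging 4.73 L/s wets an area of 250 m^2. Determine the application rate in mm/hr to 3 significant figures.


Approach: apply the application rate relation, rate = (Q/A)*3600.
rate = (4.73 / 250) * 3600 = 68.1 mm/hr
Therefore the application rate = 68.1 mm/hr.


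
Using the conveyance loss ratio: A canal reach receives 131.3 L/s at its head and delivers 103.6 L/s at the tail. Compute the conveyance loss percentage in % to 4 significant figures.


Approach: apply the conveyance loss ratio, loss% = ((Q_head - Q_tail)/Q_head)*100.
loss = ((131.3 - 103.6)/131.3)*100 = 21.10 %
Therefore the conveyance loss percentage = 21.10 %.


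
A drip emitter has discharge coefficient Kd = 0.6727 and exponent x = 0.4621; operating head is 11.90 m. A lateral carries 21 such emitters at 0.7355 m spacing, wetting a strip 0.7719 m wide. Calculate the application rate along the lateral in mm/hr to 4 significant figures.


Approach: apply the emitter equation with a lateral mass balance, q = Kd*h^x; Q = n*q; rate = Q/(n*spacing*width).
Step 1 — single emitter flow (q = Kd*h^x):
  q = 0.6727 * 11.90^0.4621 = 2.11267 L/hr
Step 2 — total lateral flow: Q = 21 * 2.11267 = 44.3661 L/hr
Step 3 — wetted area: A = 21 * 0.7355 * 0.7719 = 11.9224 m^2
Step 4 — application rate: Q/A = 44.3661/11.9224 = 3.721 mm/hr
Therefore the application rate along the lateral = 3.721 mm/hr.


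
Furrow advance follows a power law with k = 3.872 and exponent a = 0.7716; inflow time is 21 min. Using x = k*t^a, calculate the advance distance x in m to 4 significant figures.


x = 3.872 * 21^0.7716 = 40.57 m
Therefore the advance distance x = 40.57 m.


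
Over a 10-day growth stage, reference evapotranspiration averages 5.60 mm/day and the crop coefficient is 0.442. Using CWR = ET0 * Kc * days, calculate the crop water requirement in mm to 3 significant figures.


CWR = 5.60 * 0.442 * 10 = 24.8 mm
Therefore the crop water requirement = 24.8 mm.


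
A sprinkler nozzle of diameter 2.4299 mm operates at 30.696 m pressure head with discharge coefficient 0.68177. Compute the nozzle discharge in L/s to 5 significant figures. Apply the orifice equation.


Approach: apply the orifice equation, Q = Cd*A*sqrt(2*g*h), A = pi*(d/2)^2.
A = pi*(2.4299e-3/2)^2 = 4.637316e-06 m^2
Q = 0.68177 * 4.637316e-06 * sqrt(2*9.81*30.696) * 1000 = 0.077588 L/s
Therefore the nozzle discharge = 0.077588 L/s.


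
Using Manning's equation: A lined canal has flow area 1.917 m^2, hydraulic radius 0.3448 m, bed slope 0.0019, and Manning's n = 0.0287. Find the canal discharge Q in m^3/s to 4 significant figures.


Approach: apply Manning's equation, Q = (1/n)*A*R^(2/3)*S^(1/2).
Q = (1/0.0287) * 1.917 * 0.3448^(2/3) * 0.0019^(1/2) = 1.432 m^3/s
Therefore the canal discharge Q = 1.432 m^3/s.


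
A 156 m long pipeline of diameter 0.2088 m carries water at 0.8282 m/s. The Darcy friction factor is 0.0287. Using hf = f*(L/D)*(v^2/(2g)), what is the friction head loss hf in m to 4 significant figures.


hf = 0.0287 * (156/0.2088) * (0.8282^2 / (2*9.81))
hf = 0.7496 m
Therefore the friction head loss hf = 0.7496 m.


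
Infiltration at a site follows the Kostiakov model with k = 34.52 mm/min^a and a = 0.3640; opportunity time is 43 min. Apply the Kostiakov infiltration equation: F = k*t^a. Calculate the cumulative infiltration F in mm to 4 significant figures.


F = 34.52 * 43^0.3640 = 135.7 mm
Therefore the cumulative infiltration F = 135.7 mm.


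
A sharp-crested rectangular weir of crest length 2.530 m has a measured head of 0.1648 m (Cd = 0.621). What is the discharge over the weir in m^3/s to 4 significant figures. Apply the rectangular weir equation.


Approach: apply the rectangular weir equation, Q = (2/3)*Cd*L*sqrt(2g)*H^1.5.
Q = (2/3)*0.621*2.530*sqrt(2*9.81)*0.1648^1.5 = 0.3104 m^3/s
Therefore the discharge over the weir = 0.3104 m^3/s.


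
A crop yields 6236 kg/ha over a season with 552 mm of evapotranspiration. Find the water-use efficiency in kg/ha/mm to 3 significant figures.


Approach: apply the water-use efficiency ratio, WUE = yield/ET.
WUE = 6236 / 552 = 11.3 kg/ha/mm
Therefore the water-use efficiency = 11.3 kg/ha/mm.


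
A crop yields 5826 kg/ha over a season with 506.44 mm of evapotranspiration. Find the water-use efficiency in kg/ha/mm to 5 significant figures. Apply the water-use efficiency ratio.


Approach: apply the water-use efficiency ratio, WUE = yield/ET.
WUE = 5826 / 506.44 = 11.504 kg/ha/mm
Therefore the water-use efficiency = 11.504 kg/ha/mm.


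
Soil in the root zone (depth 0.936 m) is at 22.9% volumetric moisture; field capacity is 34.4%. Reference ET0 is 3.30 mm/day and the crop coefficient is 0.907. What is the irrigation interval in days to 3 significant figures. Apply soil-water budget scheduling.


Approach: apply soil-water budget scheduling, SMD = (FC-theta)/100*depth*1000; ETc = ET0*Kc; interval = SMD/ETc.
Step 1 — soil moisture deficit:
  SMD = (34.4 - 22.9)/100 * 0.936 * 1000 = 107.64 mm
Step 2 — daily crop ET (ETc = ET0*Kc):
  ETc = 3.30 * 0.907 = 2.9931 mm/day
Step 3 — irrigation interval (SMD/ETc):
  interval = 107.64 / 2.9931 = 36.0 days
Therefore the irrigation interval = 36.0 days.


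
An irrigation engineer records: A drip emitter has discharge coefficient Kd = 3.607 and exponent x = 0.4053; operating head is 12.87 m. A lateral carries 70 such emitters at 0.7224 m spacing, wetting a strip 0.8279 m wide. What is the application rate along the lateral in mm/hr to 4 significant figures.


Approach: apply the emitter equation with a lateral mass balance, q = Kd*h^x; Q = n*q; rate = Q/(n*spacing*width).
Step 1 — single emitter flow (q = Kd*h^x):
  q = 3.607 * 12.87^0.4053 = 10.1592 L/hr
Step 2 — total lateral flow: Q = 70 * 10.1592 = 711.142 L/hr
Step 3 — wetted area: A = 70 * 0.7224 * 0.8279 = 41.8652 m^2
Step 4 — application rate: Q/A = 711.142/41.8652 = 16.99 mm/hr
Therefore the application rate along the lateral = 16.99 mm/hr.


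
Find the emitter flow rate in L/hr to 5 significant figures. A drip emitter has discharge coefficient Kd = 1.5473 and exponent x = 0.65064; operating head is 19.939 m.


Approach: apply the emitter characteristic equation, q = Kd * h^x.
q = 1.5473 * 19.939^0.65064 = 10.845 L/hr
Therefore the emitter flow rate = 10.845 L/hr.


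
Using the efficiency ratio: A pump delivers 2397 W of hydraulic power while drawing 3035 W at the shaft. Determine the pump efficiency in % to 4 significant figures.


Approach: apply the efficiency ratio, eta = (P_out/P_in)*100.
eta = (2397 / 3035) * 100 = 78.98 %
Therefore the pump efficiency = 78.98 %.


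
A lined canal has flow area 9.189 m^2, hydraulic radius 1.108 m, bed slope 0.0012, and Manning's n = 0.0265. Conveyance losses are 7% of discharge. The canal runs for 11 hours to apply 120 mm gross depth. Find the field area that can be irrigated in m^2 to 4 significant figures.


Approach: apply Manning's equation with a conveyance and depth budget, Q = (1/n)*A*R^(2/3)*S^(1/2); Q_field = Q*(1-loss); Area = Q_field*t/(d/1000).
Step 1 — canal discharge (Manning's equation):
  Q = (1/0.0265) * 9.189 * 1.108^(2/3) * 0.0012^(1/2) = 12.8619 m^3/s
Step 2 — delivered flow: Q_field = 12.8619*(1 - 7/100) = 11.9616 m^3/s
Step 3 — volume delivered: V = 11.9616 * 11*3600 = 473679 m^3
Step 4 — area served: A = V / (depth/1000) = 473679 / 0.12 = 3947000 m^2
Therefore the field area that can be irrigated = 3947000 m^2.


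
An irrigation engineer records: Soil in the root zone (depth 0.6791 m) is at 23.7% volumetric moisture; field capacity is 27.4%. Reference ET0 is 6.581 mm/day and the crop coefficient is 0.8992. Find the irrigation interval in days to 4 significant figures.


Approach: apply soil-water budget scheduling, SMD = (FC-theta)/100*depth*1000; ETc = ET0*Kc; interval = SMD/ETc.
Step 1 — soil moisture deficit:
  SMD = (27.4 - 23.7)/100 * 0.6791 * 1000 = 25.1267 mm
Step 2 — daily crop ET (ETc = ET0*Kc):
  ETc = 6.581 * 0.8992 = 5.91764 mm/day
Step 3 — irrigation interval (SMD/ETc):
  interval = 25.1267 / 5.91764 = 4.246 days
Therefore the irrigation interval = 4.246 days.


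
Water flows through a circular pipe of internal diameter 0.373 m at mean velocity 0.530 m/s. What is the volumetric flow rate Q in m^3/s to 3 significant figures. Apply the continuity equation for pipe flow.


Approach: apply the continuity equation for pipe flow, Q = A * v with A = pi*(D/2)^2.
A = pi*(0.373/2)^2 = 0.10927 m^2
Q = 0.10927 * 0.530 = 0.0579 m^3/s
Therefore the volumetric flow rate Q = 0.0579 m^3/s.


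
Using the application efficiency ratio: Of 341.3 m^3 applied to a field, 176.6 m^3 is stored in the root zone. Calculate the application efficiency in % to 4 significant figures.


Approach: apply the application efficiency ratio, Ea = (stored/applied)*100.
Ea = (176.6/341.3)*100 = 51.74 %
Therefore the application efficiency = 51.74 %.


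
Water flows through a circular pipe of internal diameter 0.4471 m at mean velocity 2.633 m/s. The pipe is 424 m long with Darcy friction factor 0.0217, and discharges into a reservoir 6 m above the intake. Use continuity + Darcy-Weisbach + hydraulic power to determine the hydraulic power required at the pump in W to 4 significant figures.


Approach: apply continuity + Darcy-Weisbach + hydraulic power, Q = A*v; hf = f*(L/D)*(v^2/(2g)); H = static + hf; P = rho*g*Q*H.
Step 1 — flow rate (continuity, Q = A*v):
  A = pi*(0.4471/2)^2 = 0.157000 m^2
  Q = 0.157000 * 2.633 = 0.413381 m^3/s
Step 2 — friction head loss (Darcy-Weisbach):
  hf = 0.0217 * (424/0.4471) * (2.633^2 / (2*9.81))
  hf = 7.27149 m
Step 3 — total head: H = 6 + 7.27149 = 13.2715 m
Step 4 — hydraulic power (P = rho*g*Q*H):
  P = 1000 * 9.81 * 0.413381 * 13.2715 = 53820 W
Therefore the hydraulic power required at the pump = 53820 W.


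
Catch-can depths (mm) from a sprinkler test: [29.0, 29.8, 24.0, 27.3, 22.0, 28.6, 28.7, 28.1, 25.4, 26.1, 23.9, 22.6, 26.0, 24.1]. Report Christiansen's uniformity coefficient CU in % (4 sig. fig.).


Approach: apply Christiansen's uniformity coefficient, CU = (1 - mean_abs_deviation/mean)*100.
mean = 26.1143 mm
mean |d_i - mean| = 2.11633 mm
CU = (1 - 2.11633/26.1143)*100 = 91.90 %
Therefore Christiansen's uniformity coefficient CU = 91.90 %.


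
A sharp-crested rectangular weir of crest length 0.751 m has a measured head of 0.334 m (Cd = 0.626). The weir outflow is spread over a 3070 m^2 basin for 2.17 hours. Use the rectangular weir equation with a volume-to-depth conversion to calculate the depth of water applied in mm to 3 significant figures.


Approach: apply the rectangular weir equation with a volume-to-depth conversion, Q = (2/3)*Cd*L*sqrt(2g)*H^1.5; d = Q*t/A * 1000.
Step 1 — weir discharge:
  Q = (2/3)*0.626*0.751*sqrt(2*9.81)*0.334^1.5 = 0.26797 m^3/s
Step 2 — volume: V = 0.26797 * 2.17*3600 = 2093.4 m^3
Step 3 — depth: d = V/A * 1000 = 2093.4/3070 * 1000 = 682 mm
Therefore the depth of water applied = 682 mm.


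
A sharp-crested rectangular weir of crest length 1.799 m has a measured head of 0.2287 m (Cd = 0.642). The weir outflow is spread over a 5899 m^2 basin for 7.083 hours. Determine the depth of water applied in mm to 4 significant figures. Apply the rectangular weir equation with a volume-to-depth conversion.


Approach: apply the rectangular weir equation with a volume-to-depth conversion, Q = (2/3)*Cd*L*sqrt(2g)*H^1.5; d = Q*t/A * 1000.
Step 1 — weir discharge:
  Q = (2/3)*0.642*1.799*sqrt(2*9.81)*0.2287^1.5 = 0.373013 m^3/s
Step 2 — volume: V = 0.373013 * 7.083*3600 = 9511.38 m^3
Step 3 — depth: d = V/A * 1000 = 9511.38/5899 * 1000 = 1612 mm
Therefore the depth of water applied = 1612 mm.


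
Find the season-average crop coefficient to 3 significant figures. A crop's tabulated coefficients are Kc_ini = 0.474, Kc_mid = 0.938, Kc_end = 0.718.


Approach: apply a simple seasonal average, Kc_avg = (Kc_ini + Kc_mid + Kc_end)/3.
Kc_avg = (0.474 + 0.938 + 0.718)/3 = 0.710
Therefore the season-average crop coefficient = 0.710.


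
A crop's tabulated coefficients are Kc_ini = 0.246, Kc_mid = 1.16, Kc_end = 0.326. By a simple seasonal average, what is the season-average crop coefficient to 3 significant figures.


Approach: apply a simple seasonal average, Kc_avg = (Kc_ini + Kc_mid + Kc_end)/3.
Kc_avg = (0.246 + 1.16 + 0.326)/3 = 0.577
Therefore the season-average crop coefficient = 0.577.


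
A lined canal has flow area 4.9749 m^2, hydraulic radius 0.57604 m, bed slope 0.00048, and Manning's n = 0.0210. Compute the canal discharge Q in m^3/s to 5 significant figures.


Approach: apply Manning's equation, Q = (1/n)*A*R^(2/3)*S^(1/2).
Q = (1/0.0210) * 4.9749 * 0.57604^(2/3) * 0.00048^(1/2) = 3.5933 m^3/s
Therefore the canal discharge Q = 3.5933 m^3/s.


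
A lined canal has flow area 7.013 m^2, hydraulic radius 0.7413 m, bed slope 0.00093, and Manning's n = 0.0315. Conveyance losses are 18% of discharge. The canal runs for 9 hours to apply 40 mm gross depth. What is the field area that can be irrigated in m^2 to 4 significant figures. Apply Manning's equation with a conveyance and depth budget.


Approach: apply Manning's equation with a conveyance and depth budget, Q = (1/n)*A*R^(2/3)*S^(1/2); Q_field = Q*(1-loss); Area = Q_field*t/(d/1000).
Step 1 — canal discharge (Manning's equation):
  Q = (1/0.0315) * 7.013 * 0.7413^(2/3) * 0.00093^(1/2) = 5.56114 m^3/s
Step 2 — delivered flow: Q_field = 5.56114*(1 - 18/100) = 4.56014 m^3/s
Step 3 — volume delivered: V = 4.56014 * 9*3600 = 147748 m^3
Step 4 — area served: A = V / (depth/1000) = 147748 / 0.04 = 3694000 m^2
Therefore the field area that can be irrigated = 3694000 m^2.


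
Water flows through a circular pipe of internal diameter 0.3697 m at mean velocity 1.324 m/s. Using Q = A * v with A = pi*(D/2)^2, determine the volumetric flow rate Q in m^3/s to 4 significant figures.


A = pi*(0.3697/2)^2 = 0.107347 m^2
Q = 0.107347 * 1.324 = 0.1421 m^3/s
Therefore the volumetric flow rate Q = 0.1421 m^3/s.


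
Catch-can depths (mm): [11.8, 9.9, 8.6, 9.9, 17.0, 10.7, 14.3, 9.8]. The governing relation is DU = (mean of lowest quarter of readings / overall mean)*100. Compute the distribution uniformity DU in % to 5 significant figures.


sorted lowest 2 of 8: [8.6, 9.8] -> mean = 9.200000 mm
overall mean = 11.50000 mm
DU = (9.200000/11.50000)*100 = 80.000 %
Therefore the distribution uniformity DU = 80.000 %.


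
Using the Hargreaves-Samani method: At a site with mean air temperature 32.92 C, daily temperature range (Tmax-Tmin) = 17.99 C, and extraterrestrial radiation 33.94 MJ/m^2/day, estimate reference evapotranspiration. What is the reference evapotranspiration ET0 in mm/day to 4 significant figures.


Approach: apply the Hargreaves-Samani method, ET0 = 0.0023*(Tmean+17.8)*sqrt(Tmax-Tmin)*0.408*Ra.
ET0 = 0.0023*(32.92+17.8)*sqrt(17.99)*0.408*33.94 = 6.852 mm/day
Therefore the reference evapotranspiration ET0 = 6.852 mm/day.


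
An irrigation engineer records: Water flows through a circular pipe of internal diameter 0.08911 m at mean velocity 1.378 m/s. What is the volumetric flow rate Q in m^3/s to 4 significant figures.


Approach: apply the continuity equation for pipe flow, Q = A * v with A = pi*(D/2)^2.
A = pi*(0.08911/2)^2 = 0.00623653 m^2
Q = 0.00623653 * 1.378 = 0.008594 m^3/s
Therefore the volumetric flow rate Q = 0.008594 m^3/s.


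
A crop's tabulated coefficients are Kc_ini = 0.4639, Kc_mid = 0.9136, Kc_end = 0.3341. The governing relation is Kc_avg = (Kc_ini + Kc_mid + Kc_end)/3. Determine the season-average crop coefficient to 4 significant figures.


Kc_avg = (0.4639 + 0.9136 + 0.3341)/3 = 0.5705
Therefore the season-average crop coefficient = 0.5705.


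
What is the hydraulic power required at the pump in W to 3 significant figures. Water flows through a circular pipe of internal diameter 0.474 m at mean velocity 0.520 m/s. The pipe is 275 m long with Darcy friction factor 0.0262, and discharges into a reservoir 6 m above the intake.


Approach: apply continuity + Darcy-Weisbach + hydraulic power, Q = A*v; hf = f*(L/D)*(v^2/(2g)); H = static + hf; P = rho*g*Q*H.
Step 1 — flow rate (continuity, Q = A*v):
  A = pi*(0.474/2)^2 = 0.17646 m^2
  Q = 0.17646 * 0.520 = 0.091759 m^3/s
Step 2 — friction head loss (Darcy-Weisbach):
  hf = 0.0262 * (275/0.474) * (0.520^2 / (2*9.81))
  hf = 0.20949 m
Step 3 — total head: H = 6 + 0.20949 = 6.2095 m
Step 4 — hydraulic power (P = rho*g*Q*H):
  P = 1000 * 9.81 * 0.091759 * 6.2095 = 5590 W
Therefore the hydraulic power required at the pump = 5590 W.


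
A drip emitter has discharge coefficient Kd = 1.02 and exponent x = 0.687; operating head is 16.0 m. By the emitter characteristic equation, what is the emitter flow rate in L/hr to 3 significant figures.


Approach: apply the emitter characteristic equation, q = Kd * h^x.
q = 1.02 * 16.0^0.687 = 6.85 L/hr
Therefore the emitter flow rate = 6.85 L/hr.


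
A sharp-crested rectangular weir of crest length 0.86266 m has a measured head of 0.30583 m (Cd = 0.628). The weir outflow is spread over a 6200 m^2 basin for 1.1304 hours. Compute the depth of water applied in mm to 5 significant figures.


Approach: apply the rectangular weir equation with a volume-to-depth conversion, Q = (2/3)*Cd*L*sqrt(2g)*H^1.5; d = Q*t/A * 1000.
Step 1 — weir discharge:
  Q = (2/3)*0.628*0.86266*sqrt(2*9.81)*0.30583^1.5 = 0.2705688 m^3/s
Step 2 — volume: V = 0.2705688 * 1.1304*3600 = 1101.063 m^3
Step 3 — depth: d = V/A * 1000 = 1101.063/6200 * 1000 = 177.59 mm
Therefore the depth of water applied = 177.59 mm.


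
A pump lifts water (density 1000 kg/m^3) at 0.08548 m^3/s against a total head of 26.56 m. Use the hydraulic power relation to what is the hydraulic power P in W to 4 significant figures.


Approach: apply the hydraulic power relation, P = rho*g*Q*H.
P = 1000 * 9.81 * 0.08548 * 26.56 = 22270 W
Therefore the hydraulic power P = 22270 W.


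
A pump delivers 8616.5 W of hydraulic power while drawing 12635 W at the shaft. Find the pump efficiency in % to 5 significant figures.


Approach: apply the efficiency ratio, eta = (P_out/P_in)*100.
eta = (8616.5 / 12635) * 100 = 68.195 %
Therefore the pump efficiency = 68.195 %.


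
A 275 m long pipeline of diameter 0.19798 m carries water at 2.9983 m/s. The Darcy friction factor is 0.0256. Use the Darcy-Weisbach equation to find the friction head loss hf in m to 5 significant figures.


Approach: apply the Darcy-Weisbach equation, hf = f*(L/D)*(v^2/(2g)).
hf = 0.0256 * (275/0.19798) * (2.9983^2 / (2*9.81))
hf = 16.293 m
Therefore the friction head loss hf = 16.293 m.


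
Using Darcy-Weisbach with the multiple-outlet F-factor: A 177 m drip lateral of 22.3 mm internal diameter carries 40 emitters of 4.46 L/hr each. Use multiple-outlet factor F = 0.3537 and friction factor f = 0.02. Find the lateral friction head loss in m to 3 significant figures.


Approach: apply Darcy-Weisbach with the multiple-outlet F-factor, Q = n*q/(3600*1000) m^3/s; v = Q/A; hf = F*f*(L/D)*(v^2/(2g)).
Q = 40*4.46/(3600*1000) = 4.9556e-05 m^3/s
A = pi*(22.3e-3/2)^2 = 3.9057e-04 m^2, so v = Q/A = 0.12688 m/s
hf = 0.3537*0.02*(177/0.0223)*(0.12688^2/(2*9.81)) = 0.0461 m
Therefore the lateral friction head loss = 0.0461 m.


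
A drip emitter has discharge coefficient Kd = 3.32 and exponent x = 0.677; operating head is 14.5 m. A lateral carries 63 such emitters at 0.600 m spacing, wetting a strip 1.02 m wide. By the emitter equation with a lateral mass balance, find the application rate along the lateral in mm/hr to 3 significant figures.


Approach: apply the emitter equation with a lateral mass balance, q = Kd*h^x; Q = n*q; rate = Q/(n*spacing*width).
Step 1 — single emitter flow (q = Kd*h^x):
  q = 3.32 * 14.5^0.677 = 20.295 L/hr
Step 2 — total lateral flow: Q = 63 * 20.295 = 1278.6 L/hr
Step 3 — wetted area: A = 63 * 0.600 * 1.02 = 38.556 m^2
Step 4 — application rate: Q/A = 1278.6/38.556 = 33.2 mm/hr
Therefore the application rate along the lateral = 33.2 mm/hr.


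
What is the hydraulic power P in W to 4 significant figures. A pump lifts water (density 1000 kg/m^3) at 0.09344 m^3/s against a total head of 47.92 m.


Approach: apply the hydraulic power relation, P = rho*g*Q*H.
P = 1000 * 9.81 * 0.09344 * 47.92 = 43930 W
Therefore the hydraulic power P = 43930 W.


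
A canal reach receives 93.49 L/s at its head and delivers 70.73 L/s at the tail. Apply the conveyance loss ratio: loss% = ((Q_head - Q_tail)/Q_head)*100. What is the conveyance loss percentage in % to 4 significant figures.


loss = ((93.49 - 70.73)/93.49)*100 = 24.34 %
Therefore the conveyance loss percentage = 24.34 %.


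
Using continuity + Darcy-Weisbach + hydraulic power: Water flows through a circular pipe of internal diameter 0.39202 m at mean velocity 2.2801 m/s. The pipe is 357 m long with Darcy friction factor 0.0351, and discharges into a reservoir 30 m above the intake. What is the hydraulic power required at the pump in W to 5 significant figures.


Approach: apply continuity + Darcy-Weisbach + hydraulic power, Q = A*v; hf = f*(L/D)*(v^2/(2g)); H = static + hf; P = rho*g*Q*H.
Step 1 — flow rate (continuity, Q = A*v):
  A = pi*(0.39202/2)^2 = 0.1206997 m^2
  Q = 0.1206997 * 2.2801 = 0.2752075 m^3/s
Step 2 — friction head loss (Darcy-Weisbach):
  hf = 0.0351 * (357/0.39202) * (2.2801^2 / (2*9.81))
  hf = 8.469853 m
Step 3 — total head: H = 30 + 8.469853 = 38.46985 m
Step 4 — hydraulic power (P = rho*g*Q*H):
  P = 1000 * 9.81 * 0.2752075 * 38.46985 = 103860 W
Therefore the hydraulic power required at the pump = 103860 W.


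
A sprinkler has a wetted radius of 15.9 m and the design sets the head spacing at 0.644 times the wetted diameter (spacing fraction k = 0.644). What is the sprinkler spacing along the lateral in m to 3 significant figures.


Approach: apply the sprinkler spacing rule (spacing as a fraction of wetted diameter), S = k*(2*R).
S = 0.644 * (2 * 15.9) = 20.5 m
Therefore the sprinkler spacing along the lateral = 20.5 m.


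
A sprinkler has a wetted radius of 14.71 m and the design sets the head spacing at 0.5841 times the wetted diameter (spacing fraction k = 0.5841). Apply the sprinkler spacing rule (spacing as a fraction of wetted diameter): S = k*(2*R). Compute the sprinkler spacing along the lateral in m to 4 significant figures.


S = 0.5841 * (2 * 14.71) = 17.18 m
Therefore the sprinkler spacing along the lateral = 17.18 m.


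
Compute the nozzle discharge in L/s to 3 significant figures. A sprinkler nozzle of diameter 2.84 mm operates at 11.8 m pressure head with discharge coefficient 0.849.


Approach: apply the orifice equation, Q = Cd*A*sqrt(2*g*h), A = pi*(d/2)^2.
A = pi*(2.84e-3/2)^2 = 6.3347e-06 m^2
Q = 0.849 * 6.3347e-06 * sqrt(2*9.81*11.8) * 1000 = 0.0818 L/s
Therefore the nozzle discharge = 0.0818 L/s.


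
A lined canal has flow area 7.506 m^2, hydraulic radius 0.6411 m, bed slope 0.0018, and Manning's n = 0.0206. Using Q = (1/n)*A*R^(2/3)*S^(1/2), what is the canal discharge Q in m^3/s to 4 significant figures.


Q = (1/0.0206) * 7.506 * 0.6411^(2/3) * 0.0018^(1/2) = 11.49 m^3/s
Therefore the canal discharge Q = 11.49 m^3/s.


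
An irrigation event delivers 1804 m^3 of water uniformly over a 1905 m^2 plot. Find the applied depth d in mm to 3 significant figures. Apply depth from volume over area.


Approach: apply depth from volume over area, d = (V/A)*1000.
d = (1804 / 1905) * 1000 = 947 mm
Therefore the applied depth d = 947 mm.


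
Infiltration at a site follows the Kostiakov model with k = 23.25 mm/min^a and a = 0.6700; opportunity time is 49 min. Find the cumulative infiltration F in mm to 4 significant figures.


Approach: apply the Kostiakov infiltration equation, F = k*t^a.
F = 23.25 * 49^0.6700 = 315.4 mm
Therefore the cumulative infiltration F = 315.4 mm.


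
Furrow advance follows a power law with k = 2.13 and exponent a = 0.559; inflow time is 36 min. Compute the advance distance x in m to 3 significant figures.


Approach: apply the power-law advance function, x = k*t^a.
x = 2.13 * 36^0.559 = 15.8 m
Therefore the advance distance x = 15.8 m.


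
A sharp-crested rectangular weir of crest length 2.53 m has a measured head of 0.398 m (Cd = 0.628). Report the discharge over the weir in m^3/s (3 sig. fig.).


Approach: apply the rectangular weir equation, Q = (2/3)*Cd*L*sqrt(2g)*H^1.5.
Q = (2/3)*0.628*2.53*sqrt(2*9.81)*0.398^1.5 = 1.18 m^3/s
Therefore the discharge over the weir = 1.18 m^3/s.


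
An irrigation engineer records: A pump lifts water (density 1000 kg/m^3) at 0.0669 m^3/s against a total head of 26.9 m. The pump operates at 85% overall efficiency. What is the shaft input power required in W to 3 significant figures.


Approach: apply hydraulic power then efficiency conversion, P = rho*g*Q*H; P_in = P/eta.
Step 1 — hydraulic power (P = rho*g*Q*H):
  P = 1000 * 9.81 * 0.0669 * 26.9 = 17654 W
Step 2 — input power: P_in = P/eta = 17654 / 0.85 = 20800 W
Therefore the shaft input power required = 20800 W.


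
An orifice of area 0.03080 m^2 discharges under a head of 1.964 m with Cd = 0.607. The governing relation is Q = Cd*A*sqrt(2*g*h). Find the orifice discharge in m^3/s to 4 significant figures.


Q = 0.607 * 0.03080 * sqrt(2*9.81*1.964) = 0.1161 m^3/s
Therefore the orifice discharge = 0.1161 m^3/s.


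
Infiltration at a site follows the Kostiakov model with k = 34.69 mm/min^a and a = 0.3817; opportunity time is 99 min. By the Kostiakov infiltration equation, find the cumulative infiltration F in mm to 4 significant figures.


Approach: apply the Kostiakov infiltration equation, F = k*t^a.
F = 34.69 * 99^0.3817 = 200.4 mm
Therefore the cumulative infiltration F = 200.4 mm.


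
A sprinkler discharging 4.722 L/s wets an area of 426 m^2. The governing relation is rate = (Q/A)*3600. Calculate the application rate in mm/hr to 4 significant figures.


rate = (4.722 / 426) * 3600 = 39.90 mm/hr
Therefore the application rate = 39.90 mm/hr.


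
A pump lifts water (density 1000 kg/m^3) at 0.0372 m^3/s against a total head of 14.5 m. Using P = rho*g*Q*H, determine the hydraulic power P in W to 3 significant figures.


P = 1000 * 9.81 * 0.0372 * 14.5 = 5290 W
Therefore the hydraulic power P = 5290 W.


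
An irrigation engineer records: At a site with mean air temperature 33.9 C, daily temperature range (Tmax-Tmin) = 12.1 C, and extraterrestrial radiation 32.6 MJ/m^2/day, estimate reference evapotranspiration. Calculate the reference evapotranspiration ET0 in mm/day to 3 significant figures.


Approach: apply the Hargreaves-Samani method, ET0 = 0.0023*(Tmean+17.8)*sqrt(Tmax-Tmin)*0.408*Ra.
ET0 = 0.0023*(33.9+17.8)*sqrt(12.1)*0.408*32.6 = 5.50 mm/day
Therefore the reference evapotranspiration ET0 = 5.50 mm/day.


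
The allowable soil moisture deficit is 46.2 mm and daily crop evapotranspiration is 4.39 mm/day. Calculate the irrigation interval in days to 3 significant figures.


Approach: apply the irrigation interval relation, interval = SMD / ETc.
interval = 46.2 / 4.39 = 10.5 days
Therefore the irrigation interval = 10.5 days.


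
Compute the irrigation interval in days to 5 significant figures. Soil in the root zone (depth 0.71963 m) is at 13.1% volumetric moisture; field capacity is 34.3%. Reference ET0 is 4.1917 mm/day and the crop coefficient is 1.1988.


Approach: apply soil-water budget scheduling, SMD = (FC-theta)/100*depth*1000; ETc = ET0*Kc; interval = SMD/ETc.
Step 1 — soil moisture deficit:
  SMD = (34.3 - 13.1)/100 * 0.71963 * 1000 = 152.5616 mm
Step 2 — daily crop ET (ETc = ET0*Kc):
  ETc = 4.1917 * 1.1988 = 5.025010 mm/day
Step 3 — irrigation interval (SMD/ETc):
  interval = 152.5616 / 5.025010 = 30.360 days
Therefore the irrigation interval = 30.360 days.


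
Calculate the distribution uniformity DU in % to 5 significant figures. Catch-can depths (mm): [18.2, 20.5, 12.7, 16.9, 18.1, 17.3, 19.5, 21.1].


Approach: apply the low-quarter distribution uniformity, DU = (mean of lowest quarter of readings / overall mean)*100.
sorted lowest 2 of 8: [12.7, 16.9] -> mean = 14.80000 mm
overall mean = 18.03750 mm
DU = (14.80000/18.03750)*100 = 82.051 %
Therefore the distribution uniformity DU = 82.051 %.


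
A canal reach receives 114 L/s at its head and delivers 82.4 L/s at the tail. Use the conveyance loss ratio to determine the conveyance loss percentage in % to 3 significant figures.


Approach: apply the conveyance loss ratio, loss% = ((Q_head - Q_tail)/Q_head)*100.
loss = ((114 - 82.4)/114)*100 = 27.7 %
Therefore the conveyance loss percentage = 27.7 %.


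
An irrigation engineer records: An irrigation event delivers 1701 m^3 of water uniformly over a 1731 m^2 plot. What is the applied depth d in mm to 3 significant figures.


Approach: apply depth from volume over area, d = (V/A)*1000.
d = (1701 / 1731) * 1000 = 983 mm
Therefore the applied depth d = 983 mm.


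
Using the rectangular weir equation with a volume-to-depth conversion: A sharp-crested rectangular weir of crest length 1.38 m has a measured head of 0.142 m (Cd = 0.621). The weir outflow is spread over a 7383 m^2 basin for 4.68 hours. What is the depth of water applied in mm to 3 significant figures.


Approach: apply the rectangular weir equation with a volume-to-depth conversion, Q = (2/3)*Cd*L*sqrt(2g)*H^1.5; d = Q*t/A * 1000.
Step 1 — weir discharge:
  Q = (2/3)*0.621*1.38*sqrt(2*9.81)*0.142^1.5 = 0.13541 m^3/s
Step 2 — volume: V = 0.13541 * 4.68*3600 = 2281.4 m^3
Step 3 — depth: d = V/A * 1000 = 2281.4/7383 * 1000 = 309 mm
Therefore the depth of water applied = 309 mm.


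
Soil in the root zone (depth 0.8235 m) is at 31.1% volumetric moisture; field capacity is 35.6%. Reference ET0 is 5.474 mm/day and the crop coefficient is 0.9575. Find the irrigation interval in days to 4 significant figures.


Approach: apply soil-water budget scheduling, SMD = (FC-theta)/100*depth*1000; ETc = ET0*Kc; interval = SMD/ETc.
Step 1 — soil moisture deficit:
  SMD = (35.6 - 31.1)/100 * 0.8235 * 1000 = 37.0575 mm
Step 2 — daily crop ET (ETc = ET0*Kc):
  ETc = 5.474 * 0.9575 = 5.24136 mm/day
Step 3 — irrigation interval (SMD/ETc):
  interval = 37.0575 / 5.24136 = 7.070 days
Therefore the irrigation interval = 7.070 days.


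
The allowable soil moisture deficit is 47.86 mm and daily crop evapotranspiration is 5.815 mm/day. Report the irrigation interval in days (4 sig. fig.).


Approach: apply the irrigation interval relation, interval = SMD / ETc.
interval = 47.86 / 5.815 = 8.230 days
Therefore the irrigation interval = 8.230 days.


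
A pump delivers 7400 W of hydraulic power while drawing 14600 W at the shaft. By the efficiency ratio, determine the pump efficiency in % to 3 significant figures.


Approach: apply the efficiency ratio, eta = (P_out/P_in)*100.
eta = (7400 / 14600) * 100 = 50.7 %
Therefore the pump efficiency = 50.7 %.


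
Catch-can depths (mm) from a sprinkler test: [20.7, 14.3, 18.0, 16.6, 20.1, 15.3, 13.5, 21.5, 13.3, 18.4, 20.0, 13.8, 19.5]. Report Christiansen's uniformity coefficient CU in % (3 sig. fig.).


Approach: apply Christiansen's uniformity coefficient, CU = (1 - mean_abs_deviation/mean)*100.
mean = 17.308 mm
mean |d_i - mean| = 2.6225 mm
CU = (1 - 2.6225/17.308)*100 = 84.8 %
Therefore Christiansen's uniformity coefficient CU = 84.8 %.


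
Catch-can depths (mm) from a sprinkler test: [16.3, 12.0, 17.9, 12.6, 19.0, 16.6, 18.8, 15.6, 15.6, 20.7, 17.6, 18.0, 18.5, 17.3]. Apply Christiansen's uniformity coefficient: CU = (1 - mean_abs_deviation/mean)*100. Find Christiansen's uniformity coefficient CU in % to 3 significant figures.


mean = 16.893 mm
mean |d_i - mean| = 1.8082 mm
CU = (1 - 1.8082/16.893)*100 = 89.3 %
Therefore Christiansen's uniformity coefficient CU = 89.3 %.


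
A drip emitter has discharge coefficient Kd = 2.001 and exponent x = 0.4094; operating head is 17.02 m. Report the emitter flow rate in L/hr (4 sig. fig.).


Approach: apply the emitter characteristic equation, q = Kd * h^x.
q = 2.001 * 17.02^0.4094 = 6.386 L/hr
Therefore the emitter flow rate = 6.386 L/hr.


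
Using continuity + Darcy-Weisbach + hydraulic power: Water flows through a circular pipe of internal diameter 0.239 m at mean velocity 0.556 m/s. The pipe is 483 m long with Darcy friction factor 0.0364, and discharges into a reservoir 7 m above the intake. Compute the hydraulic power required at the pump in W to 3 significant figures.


Approach: apply continuity + Darcy-Weisbach + hydraulic power, Q = A*v; hf = f*(L/D)*(v^2/(2g)); H = static + hf; P = rho*g*Q*H.
Step 1 — flow rate (continuity, Q = A*v):
  A = pi*(0.239/2)^2 = 0.044863 m^2
  Q = 0.044863 * 0.556 = 0.024944 m^3/s
Step 2 — friction head loss (Darcy-Weisbach):
  hf = 0.0364 * (483/0.239) * (0.556^2 / (2*9.81))
  hf = 1.1590 m
Step 3 — total head: H = 7 + 1.1590 = 8.1590 m
Step 4 — hydraulic power (P = rho*g*Q*H):
  P = 1000 * 9.81 * 0.024944 * 8.1590 = 2000 W
Therefore the hydraulic power required at the pump = 2000 W.


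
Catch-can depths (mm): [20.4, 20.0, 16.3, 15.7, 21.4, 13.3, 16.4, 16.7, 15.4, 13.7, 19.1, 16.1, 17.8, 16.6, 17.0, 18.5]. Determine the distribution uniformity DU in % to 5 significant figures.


Approach: apply the low-quarter distribution uniformity, DU = (mean of lowest quarter of readings / overall mean)*100.
sorted lowest 4 of 16: [13.3, 13.7, 15.4, 15.7] -> mean = 14.52500 mm
overall mean = 17.15000 mm
DU = (14.52500/17.15000)*100 = 84.694 %
Therefore the distribution uniformity DU = 84.694 %.


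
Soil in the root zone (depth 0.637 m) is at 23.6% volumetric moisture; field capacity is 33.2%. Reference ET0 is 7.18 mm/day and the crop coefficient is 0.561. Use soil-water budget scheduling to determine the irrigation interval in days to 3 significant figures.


Approach: apply soil-water budget scheduling, SMD = (FC-theta)/100*depth*1000; ETc = ET0*Kc; interval = SMD/ETc.
Step 1 — soil moisture deficit:
  SMD = (33.2 - 23.6)/100 * 0.637 * 1000 = 61.152 mm
Step 2 — daily crop ET (ETc = ET0*Kc):
  ETc = 7.18 * 0.561 = 4.0280 mm/day
Step 3 — irrigation interval (SMD/ETc):
  interval = 61.152 / 4.0280 = 15.2 days
Therefore the irrigation interval = 15.2 days.


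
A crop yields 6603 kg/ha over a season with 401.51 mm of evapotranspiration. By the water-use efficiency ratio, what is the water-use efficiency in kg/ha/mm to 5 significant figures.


Approach: apply the water-use efficiency ratio, WUE = yield/ET.
WUE = 6603 / 401.51 = 16.445 kg/ha/mm
Therefore the water-use efficiency = 16.445 kg/ha/mm.


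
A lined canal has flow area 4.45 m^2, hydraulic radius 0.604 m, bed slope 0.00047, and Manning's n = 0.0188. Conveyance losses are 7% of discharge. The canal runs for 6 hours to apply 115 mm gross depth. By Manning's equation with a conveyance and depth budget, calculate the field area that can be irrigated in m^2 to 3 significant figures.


Approach: apply Manning's equation with a conveyance and depth budget, Q = (1/n)*A*R^(2/3)*S^(1/2); Q_field = Q*(1-loss); Area = Q_field*t/(d/1000).
Step 1 — canal discharge (Manning's equation):
  Q = (1/0.0188) * 4.45 * 0.604^(2/3) * 0.00047^(1/2) = 3.6667 m^3/s
Step 2 — delivered flow: Q_field = 3.6667*(1 - 7/100) = 3.4100 m^3/s
Step 3 — volume delivered: V = 3.4100 * 6*3600 = 73657 m^3
Step 4 — area served: A = V / (depth/1000) = 73657 / 0.115 = 640000 m^2
Therefore the field area that can be irrigated = 640000 m^2.


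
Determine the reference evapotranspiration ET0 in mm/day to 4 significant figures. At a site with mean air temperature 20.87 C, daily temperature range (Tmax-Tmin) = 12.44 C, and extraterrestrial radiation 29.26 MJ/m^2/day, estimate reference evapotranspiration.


Approach: apply the Hargreaves-Samani method, ET0 = 0.0023*(Tmean+17.8)*sqrt(Tmax-Tmin)*0.408*Ra.
ET0 = 0.0023*(20.87+17.8)*sqrt(12.44)*0.408*29.26 = 3.745 mm/day
Therefore the reference evapotranspiration ET0 = 3.745 mm/day.


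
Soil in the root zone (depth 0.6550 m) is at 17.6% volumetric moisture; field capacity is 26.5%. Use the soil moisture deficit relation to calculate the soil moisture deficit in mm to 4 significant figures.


Approach: apply the soil moisture deficit relation, SMD = (FC - theta)/100 * depth * 1000.
SMD = (26.5 - 17.6)/100 * 0.6550 * 1000 = 58.29 mm
Therefore the soil moisture deficit = 58.29 mm.
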